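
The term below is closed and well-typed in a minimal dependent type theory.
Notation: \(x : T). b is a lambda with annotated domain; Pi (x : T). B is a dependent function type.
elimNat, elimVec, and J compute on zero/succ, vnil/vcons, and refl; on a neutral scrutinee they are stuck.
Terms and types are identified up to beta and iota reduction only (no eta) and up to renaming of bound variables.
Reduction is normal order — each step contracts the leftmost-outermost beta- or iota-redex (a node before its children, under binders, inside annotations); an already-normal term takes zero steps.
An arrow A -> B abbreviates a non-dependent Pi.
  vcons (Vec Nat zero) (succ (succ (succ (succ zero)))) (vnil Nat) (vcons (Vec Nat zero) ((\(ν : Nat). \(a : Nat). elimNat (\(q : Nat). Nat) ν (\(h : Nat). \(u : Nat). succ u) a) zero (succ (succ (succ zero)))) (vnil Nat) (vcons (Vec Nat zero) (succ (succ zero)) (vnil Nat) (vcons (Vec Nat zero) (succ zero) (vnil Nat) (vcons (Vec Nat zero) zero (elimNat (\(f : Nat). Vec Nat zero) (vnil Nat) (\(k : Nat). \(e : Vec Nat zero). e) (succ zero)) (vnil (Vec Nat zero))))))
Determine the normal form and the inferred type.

normal form:
  vcons (Vec Nat zero) (succ (succ (succ (succ zero)))) (vnil Nat) (vcons (Vec Nat zero) (succ (succ (succ zero))) (vnil Nat) (vcons (Vec Nat zero) (succ (succ zero)) (vnil Nat) (vcons (Vec Nat zero) (succ zero) (vnil Nat) (vcons (Vec Nat zero) zero (vnil Nat) (vnil (Vec Nat zero))))))
type:
  Vec (Vec Nat zero) (succ (succ (succ (succ (succ zero)))))


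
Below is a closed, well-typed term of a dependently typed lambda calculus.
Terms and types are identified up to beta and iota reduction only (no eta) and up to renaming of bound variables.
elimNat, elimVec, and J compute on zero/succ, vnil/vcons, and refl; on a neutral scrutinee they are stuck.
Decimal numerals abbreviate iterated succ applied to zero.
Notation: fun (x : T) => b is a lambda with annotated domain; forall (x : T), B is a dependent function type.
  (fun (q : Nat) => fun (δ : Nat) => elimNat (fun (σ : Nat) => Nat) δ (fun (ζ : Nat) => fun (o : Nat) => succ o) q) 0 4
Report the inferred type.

type:
  Nat


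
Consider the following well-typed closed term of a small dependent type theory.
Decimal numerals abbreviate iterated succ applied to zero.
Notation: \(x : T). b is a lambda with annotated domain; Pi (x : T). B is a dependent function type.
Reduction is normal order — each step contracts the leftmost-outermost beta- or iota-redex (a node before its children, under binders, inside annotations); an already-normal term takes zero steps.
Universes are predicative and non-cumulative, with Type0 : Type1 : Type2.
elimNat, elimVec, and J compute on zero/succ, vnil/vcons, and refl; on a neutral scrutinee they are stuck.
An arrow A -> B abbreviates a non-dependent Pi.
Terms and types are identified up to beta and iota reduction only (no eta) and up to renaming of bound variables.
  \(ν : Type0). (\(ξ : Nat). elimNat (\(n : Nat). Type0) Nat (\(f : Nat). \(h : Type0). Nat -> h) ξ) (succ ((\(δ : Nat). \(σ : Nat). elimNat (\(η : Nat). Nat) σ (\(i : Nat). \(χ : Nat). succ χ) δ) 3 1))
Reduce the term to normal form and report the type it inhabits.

normal form:
  \(ν : Type0). Nat -> Nat -> Nat -> Nat -> Nat -> Nat
inferred type:
  Type0 -> Type0
observation: 29 normal-order steps normalize the term, beginning with a beta-redex.


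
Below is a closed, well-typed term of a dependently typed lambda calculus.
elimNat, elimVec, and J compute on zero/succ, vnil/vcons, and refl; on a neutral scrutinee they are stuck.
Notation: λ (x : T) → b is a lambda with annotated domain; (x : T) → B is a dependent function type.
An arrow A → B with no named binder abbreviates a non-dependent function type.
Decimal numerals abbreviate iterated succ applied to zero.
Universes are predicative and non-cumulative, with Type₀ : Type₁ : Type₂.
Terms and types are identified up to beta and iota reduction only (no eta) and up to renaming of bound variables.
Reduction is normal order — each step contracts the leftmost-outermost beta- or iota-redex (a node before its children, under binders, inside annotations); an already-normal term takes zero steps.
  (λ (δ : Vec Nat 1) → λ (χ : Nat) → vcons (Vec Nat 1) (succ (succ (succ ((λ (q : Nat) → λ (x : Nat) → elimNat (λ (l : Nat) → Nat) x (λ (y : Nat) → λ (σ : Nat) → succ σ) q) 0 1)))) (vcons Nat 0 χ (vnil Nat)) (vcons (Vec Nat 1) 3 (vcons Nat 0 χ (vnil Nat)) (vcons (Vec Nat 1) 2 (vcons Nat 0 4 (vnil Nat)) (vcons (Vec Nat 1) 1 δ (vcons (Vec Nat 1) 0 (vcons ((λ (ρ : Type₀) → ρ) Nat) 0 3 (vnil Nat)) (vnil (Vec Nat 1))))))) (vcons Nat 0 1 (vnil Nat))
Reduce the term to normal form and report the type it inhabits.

resulting normal form:
  λ (δ : Nat) → vcons (Vec Nat 1) 4 (vcons Nat 0 δ (vnil Nat)) (vcons (Vec Nat 1) 3 (vcons Nat 0 δ (vnil Nat)) (vcons (Vec Nat 1) 2 (vcons Nat 0 4 (vnil Nat)) (vcons (Vec Nat 1) 1 (vcons Nat 0 1 (vnil Nat)) (vcons (Vec Nat 1) 0 (vcons Nat 0 3 (vnil Nat)) (vnil (Vec Nat 1))))))
the term's type:
  Nat → Vec (Vec Nat 1) 5
observation: normalization takes exactly 5 steps under the normal-order strategy.


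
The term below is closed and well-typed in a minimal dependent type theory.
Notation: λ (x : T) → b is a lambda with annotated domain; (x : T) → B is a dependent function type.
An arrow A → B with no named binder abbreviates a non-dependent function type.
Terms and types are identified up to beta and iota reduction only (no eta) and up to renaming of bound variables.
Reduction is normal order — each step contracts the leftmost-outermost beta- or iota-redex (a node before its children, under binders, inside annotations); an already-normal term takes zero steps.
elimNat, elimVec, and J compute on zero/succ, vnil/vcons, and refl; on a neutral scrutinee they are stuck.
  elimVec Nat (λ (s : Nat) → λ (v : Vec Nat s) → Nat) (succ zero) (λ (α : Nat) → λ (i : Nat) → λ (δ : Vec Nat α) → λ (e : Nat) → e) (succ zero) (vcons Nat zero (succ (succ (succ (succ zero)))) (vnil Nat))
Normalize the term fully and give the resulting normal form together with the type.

resulting normal form:
  succ zero
the term's type:
  Nat
observation: reduction starts at an elimVec iota-redex, and 6 normal-order steps reach the normal form.


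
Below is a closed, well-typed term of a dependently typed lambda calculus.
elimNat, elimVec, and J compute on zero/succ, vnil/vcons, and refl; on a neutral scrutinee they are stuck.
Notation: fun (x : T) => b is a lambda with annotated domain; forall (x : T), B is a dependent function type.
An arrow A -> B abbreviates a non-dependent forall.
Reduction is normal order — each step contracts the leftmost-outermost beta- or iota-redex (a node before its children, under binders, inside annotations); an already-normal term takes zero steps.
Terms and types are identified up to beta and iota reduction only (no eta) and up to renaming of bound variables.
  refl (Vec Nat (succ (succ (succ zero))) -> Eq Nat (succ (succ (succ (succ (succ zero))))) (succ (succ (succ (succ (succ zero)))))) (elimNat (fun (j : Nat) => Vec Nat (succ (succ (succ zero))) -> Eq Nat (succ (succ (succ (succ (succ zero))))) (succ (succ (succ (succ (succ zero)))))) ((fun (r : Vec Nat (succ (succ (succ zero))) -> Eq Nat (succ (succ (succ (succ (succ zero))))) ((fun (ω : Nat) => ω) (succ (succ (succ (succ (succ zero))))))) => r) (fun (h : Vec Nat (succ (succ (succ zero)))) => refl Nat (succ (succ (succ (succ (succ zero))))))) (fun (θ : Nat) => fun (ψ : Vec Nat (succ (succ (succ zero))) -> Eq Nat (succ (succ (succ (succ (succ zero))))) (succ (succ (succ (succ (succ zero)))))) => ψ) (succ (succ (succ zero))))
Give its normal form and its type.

reduced normal form:
  refl (Vec Nat (succ (succ (succ zero))) -> Eq Nat (succ (succ (succ (succ (succ zero))))) (succ (succ (succ (succ (succ zero)))))) (fun (j : Vec Nat (succ (succ (succ zero)))) => refl Nat (succ (succ (succ (succ (succ zero))))))
the term's type:
  Eq (Vec Nat (succ (succ (succ zero))) -> Eq Nat (succ (succ (succ (succ (succ zero))))) (succ (succ (succ (succ (succ zero)))))) (fun (j : Vec Nat (succ (succ (succ zero)))) => refl Nat (succ (succ (succ (succ (succ zero)))))) (fun (r : Vec Nat (succ (succ (succ zero)))) => refl Nat (succ (succ (succ (succ (succ zero))))))


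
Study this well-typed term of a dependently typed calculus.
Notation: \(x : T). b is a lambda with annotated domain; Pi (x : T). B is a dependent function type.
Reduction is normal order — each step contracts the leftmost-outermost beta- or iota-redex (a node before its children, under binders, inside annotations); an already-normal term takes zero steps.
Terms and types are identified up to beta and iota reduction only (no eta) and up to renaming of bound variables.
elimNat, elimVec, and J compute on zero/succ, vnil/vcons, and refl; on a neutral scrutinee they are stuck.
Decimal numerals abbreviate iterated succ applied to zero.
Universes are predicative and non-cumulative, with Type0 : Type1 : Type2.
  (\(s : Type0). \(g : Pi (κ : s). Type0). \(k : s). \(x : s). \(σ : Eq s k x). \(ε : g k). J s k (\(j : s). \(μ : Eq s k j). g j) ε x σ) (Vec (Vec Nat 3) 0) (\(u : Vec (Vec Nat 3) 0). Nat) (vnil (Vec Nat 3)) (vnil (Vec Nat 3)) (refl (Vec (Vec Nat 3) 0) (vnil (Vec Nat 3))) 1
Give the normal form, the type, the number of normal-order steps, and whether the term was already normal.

reduced normal form:
  1
type:
  Nat
steps to reach normal form (normal order): 7
started in normal form: no
first contracted redex: a beta-redex


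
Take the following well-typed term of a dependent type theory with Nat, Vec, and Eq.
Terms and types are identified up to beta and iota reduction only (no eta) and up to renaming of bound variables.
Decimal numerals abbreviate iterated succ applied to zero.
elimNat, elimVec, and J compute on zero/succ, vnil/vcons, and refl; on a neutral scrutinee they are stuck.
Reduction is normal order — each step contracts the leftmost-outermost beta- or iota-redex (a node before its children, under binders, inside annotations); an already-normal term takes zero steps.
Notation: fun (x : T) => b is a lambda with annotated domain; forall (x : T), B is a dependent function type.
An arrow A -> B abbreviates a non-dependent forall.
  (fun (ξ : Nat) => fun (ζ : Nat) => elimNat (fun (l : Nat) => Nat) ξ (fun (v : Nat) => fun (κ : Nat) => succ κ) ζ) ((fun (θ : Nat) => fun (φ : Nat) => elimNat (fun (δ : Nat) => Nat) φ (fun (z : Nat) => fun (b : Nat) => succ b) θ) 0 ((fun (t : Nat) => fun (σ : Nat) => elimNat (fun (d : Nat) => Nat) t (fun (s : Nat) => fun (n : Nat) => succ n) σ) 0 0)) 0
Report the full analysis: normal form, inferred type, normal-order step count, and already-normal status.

normal form:
  0
inferred type:
  Nat
steps to reach normal form (normal order): 9
started in normal form: no
first redex: a beta-redex


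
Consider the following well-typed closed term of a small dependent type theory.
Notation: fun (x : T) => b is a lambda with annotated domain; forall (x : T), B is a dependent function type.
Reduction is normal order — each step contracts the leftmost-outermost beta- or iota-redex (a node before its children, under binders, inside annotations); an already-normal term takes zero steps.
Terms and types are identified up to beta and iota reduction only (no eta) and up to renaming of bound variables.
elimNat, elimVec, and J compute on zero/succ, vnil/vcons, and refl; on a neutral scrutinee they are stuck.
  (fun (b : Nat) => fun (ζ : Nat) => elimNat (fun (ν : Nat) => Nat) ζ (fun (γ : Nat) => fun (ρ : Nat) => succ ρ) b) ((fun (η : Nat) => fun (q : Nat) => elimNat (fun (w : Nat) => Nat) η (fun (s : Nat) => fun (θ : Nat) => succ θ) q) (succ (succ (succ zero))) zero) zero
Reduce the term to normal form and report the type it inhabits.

normal form:
  succ (succ (succ zero))
type:
  Nat


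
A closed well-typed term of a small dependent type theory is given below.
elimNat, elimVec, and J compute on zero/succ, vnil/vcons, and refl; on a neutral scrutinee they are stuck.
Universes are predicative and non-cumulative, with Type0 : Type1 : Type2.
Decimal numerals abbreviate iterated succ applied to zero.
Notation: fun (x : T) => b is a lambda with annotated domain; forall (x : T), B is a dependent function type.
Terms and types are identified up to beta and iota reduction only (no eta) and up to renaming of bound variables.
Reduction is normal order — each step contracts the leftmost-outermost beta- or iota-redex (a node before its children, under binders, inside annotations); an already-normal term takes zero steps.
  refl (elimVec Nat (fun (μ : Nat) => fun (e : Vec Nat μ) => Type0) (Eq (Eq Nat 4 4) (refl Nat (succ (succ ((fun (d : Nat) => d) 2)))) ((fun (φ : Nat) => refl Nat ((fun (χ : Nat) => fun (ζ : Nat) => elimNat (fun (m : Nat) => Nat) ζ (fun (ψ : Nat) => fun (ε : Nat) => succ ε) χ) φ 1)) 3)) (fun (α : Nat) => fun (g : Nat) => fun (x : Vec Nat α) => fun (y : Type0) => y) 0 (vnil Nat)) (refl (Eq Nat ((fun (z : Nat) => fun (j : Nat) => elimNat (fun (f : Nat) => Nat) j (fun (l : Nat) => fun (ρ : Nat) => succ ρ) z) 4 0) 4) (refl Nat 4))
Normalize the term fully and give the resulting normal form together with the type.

normal form:
  refl (Eq (Eq Nat 4 4) (refl Nat 4) (refl Nat 4)) (refl (Eq Nat 4 4) (refl Nat 4))
inferred type:
  Eq (Eq (Eq Nat 4 4) (refl Nat 4) (refl Nat 4)) (refl (Eq Nat 4 4) (refl Nat 4)) (refl (Eq Nat 4 4) (refl Nat 4))


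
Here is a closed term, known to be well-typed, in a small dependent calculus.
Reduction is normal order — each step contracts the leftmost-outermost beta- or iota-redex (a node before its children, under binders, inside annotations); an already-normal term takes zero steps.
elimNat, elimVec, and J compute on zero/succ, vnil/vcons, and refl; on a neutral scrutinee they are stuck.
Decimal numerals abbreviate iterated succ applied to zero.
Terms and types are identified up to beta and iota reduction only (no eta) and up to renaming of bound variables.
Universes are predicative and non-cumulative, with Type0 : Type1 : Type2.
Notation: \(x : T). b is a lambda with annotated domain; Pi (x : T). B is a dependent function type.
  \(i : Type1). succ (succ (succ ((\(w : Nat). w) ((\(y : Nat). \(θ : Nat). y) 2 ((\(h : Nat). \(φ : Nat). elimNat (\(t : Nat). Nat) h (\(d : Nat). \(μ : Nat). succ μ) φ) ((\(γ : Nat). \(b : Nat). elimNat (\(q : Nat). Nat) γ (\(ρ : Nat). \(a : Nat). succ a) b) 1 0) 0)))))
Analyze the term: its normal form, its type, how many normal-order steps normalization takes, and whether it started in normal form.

normal form:
  \(i : Type1). 5
the term's type:
  Pi (i : Type1). Nat
steps to reach normal form (normal order): 3
started in normal form: no
first contracted redex: a beta-redex


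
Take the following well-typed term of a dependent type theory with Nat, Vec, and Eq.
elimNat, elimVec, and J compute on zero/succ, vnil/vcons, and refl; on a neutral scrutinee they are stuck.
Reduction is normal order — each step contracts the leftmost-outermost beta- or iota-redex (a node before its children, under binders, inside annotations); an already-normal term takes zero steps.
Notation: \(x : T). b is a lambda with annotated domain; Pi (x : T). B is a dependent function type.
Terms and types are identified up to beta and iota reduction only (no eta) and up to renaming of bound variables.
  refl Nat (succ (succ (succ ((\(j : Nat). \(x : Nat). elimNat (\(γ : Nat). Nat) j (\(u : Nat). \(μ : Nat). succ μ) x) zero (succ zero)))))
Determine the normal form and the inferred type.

normal form:
  refl Nat (succ (succ (succ (succ zero))))
inferred type:
  Eq Nat (succ (succ (succ (succ zero)))) (succ (succ (succ (succ zero))))


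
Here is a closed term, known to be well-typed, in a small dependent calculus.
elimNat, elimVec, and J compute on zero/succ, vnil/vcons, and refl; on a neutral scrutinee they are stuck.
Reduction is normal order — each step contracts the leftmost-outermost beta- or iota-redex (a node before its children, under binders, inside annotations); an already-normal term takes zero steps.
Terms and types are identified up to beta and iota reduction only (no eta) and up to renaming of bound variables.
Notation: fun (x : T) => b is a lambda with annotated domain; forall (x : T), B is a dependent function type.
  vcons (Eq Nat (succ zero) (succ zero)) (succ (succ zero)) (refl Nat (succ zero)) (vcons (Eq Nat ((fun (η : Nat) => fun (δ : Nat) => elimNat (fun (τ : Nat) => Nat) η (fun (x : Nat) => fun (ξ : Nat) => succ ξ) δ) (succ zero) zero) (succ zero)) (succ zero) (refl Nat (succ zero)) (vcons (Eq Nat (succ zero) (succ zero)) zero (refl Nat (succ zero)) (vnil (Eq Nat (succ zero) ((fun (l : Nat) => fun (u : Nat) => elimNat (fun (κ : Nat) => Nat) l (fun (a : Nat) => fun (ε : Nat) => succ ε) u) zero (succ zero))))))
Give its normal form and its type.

normal form:
  vcons (Eq Nat (succ zero) (succ zero)) (succ (succ zero)) (refl Nat (succ zero)) (vcons (Eq Nat (succ zero) (succ zero)) (succ zero) (refl Nat (succ zero)) (vcons (Eq Nat (succ zero) (succ zero)) zero (refl Nat (succ zero)) (vnil (Eq Nat (succ zero) (succ zero)))))
the term's type:
  Vec (Eq Nat (succ zero) (succ zero)) (succ (succ (succ zero)))
observation: normalization takes exactly 9 steps under the normal-order strategy.


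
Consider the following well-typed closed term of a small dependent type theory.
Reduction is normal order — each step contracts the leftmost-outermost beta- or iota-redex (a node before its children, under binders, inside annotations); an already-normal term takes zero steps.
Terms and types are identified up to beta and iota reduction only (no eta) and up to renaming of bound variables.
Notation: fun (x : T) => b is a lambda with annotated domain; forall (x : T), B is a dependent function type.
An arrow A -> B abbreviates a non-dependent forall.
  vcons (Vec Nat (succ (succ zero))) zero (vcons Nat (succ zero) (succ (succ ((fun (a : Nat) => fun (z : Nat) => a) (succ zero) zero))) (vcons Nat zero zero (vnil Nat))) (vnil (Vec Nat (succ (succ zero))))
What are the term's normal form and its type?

normal form:
  vcons (Vec Nat (succ (succ zero))) zero (vcons Nat (succ zero) (succ (succ (succ zero))) (vcons Nat zero zero (vnil Nat))) (vnil (Vec Nat (succ (succ zero))))
inferred type:
  Vec (Vec Nat (succ (succ zero))) (succ zero)
observation: contracting a beta-redex first, the term normalizes in 2 steps.


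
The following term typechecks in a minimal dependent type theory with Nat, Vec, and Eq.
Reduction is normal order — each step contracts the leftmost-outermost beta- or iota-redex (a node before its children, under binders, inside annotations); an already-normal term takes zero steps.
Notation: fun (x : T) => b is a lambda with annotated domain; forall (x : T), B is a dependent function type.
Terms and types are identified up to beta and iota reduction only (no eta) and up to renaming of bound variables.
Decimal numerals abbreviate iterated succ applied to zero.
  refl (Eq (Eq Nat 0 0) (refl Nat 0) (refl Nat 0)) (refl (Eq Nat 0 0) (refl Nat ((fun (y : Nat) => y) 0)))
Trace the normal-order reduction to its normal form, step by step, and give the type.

normal-order reduction sequence:
  refl (Eq (Eq Nat 0 0) (refl Nat 0) (refl Nat 0)) (refl (Eq Nat 0 0) (refl Nat ((fun (y : Nat) => y) 0)))
  ~> refl (Eq (Eq Nat 0 0) (refl Nat 0) (refl Nat 0)) (refl (Eq Nat 0 0) (refl Nat 0))
inferred type:
  Eq (Eq (Eq Nat 0 0) (refl Nat 0) (refl Nat 0)) (refl (Eq Nat 0 0) (refl Nat 0)) (refl (Eq Nat 0 0) (refl Nat 0))


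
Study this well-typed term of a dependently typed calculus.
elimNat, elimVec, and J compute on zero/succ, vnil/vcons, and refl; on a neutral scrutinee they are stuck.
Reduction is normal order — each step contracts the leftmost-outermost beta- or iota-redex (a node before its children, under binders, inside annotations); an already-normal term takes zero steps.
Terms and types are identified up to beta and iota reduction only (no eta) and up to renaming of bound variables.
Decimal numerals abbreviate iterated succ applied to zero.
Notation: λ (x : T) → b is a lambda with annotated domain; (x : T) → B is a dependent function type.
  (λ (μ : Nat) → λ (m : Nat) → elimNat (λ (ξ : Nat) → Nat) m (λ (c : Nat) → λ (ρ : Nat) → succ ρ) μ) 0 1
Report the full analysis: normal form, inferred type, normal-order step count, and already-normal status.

normal form:
  1
type:
  Nat
steps to reach normal form (normal order): 3
started in normal form: no
first contracted redex: a beta-redex


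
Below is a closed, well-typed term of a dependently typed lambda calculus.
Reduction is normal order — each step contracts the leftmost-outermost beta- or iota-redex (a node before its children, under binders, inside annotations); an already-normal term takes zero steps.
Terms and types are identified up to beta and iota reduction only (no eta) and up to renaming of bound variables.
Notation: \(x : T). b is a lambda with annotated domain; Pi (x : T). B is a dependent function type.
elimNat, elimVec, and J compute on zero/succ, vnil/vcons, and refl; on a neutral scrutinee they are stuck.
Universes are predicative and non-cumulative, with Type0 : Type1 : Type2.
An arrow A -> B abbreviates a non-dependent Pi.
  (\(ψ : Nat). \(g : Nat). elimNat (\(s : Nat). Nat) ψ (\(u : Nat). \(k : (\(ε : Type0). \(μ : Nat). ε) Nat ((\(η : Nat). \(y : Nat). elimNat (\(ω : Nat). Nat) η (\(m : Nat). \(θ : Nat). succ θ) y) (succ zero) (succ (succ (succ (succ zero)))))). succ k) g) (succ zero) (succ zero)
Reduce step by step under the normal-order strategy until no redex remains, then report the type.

normal-order reduction sequence:
  (\(ψ : Nat). \(g : Nat). elimNat (\(s : Nat). Nat) ψ (\(u : Nat). \(k : (\(ε : Type0). \(μ : Nat). ε) Nat ((\(η : Nat). \(y : Nat). elimNat (\(ω : Nat). Nat) η (\(m : Nat). \(θ : Nat). succ θ) y) (succ zero) (succ (succ (succ (succ zero)))))). succ k) g) (succ zero) (succ zero)
  ~> (\(ψ : Nat). elimNat (\(g : Nat). Nat) (succ zero) (\(s : Nat). \(u : (\(k : Type0). \(ε : Nat). k) Nat ((\(μ : Nat). \(η : Nat). elimNat (\(y : Nat). Nat) μ (\(ω : Nat). \(m : Nat). succ m) η) (succ zero) (succ (succ (succ (succ zero)))))). succ u) ψ) (succ zero)
  ~> elimNat (\(ψ : Nat). Nat) (succ zero) (\(g : Nat). \(s : (\(u : Type0). \(k : Nat). u) Nat ((\(ε : Nat). \(μ : Nat). elimNat (\(η : Nat). Nat) ε (\(y : Nat). \(ω : Nat). succ ω) μ) (succ zero) (succ (succ (succ (succ zero)))))). succ s) (succ zero)
  ~> (\(ψ : Nat). \(g : (\(s : Type0). \(u : Nat). s) Nat ((\(k : Nat). \(ε : Nat). elimNat (\(μ : Nat). Nat) k (\(η : Nat). \(y : Nat). succ y) ε) (succ zero) (succ (succ (succ (succ zero)))))). succ g) zero (elimNat (\(ω : Nat). Nat) (succ zero) (\(m : Nat). \(θ : (\(i : Type0). \(c : Nat). i) Nat ((\(t : Nat). \(a : Nat). elimNat (\(q : Nat). Nat) t (\(r : Nat). \(n : Nat). succ n) a) (succ zero) (succ (succ (succ (succ zero)))))). succ θ) zero)
  ~> (\(ψ : (\(g : Type0). \(s : Nat). g) Nat ((\(u : Nat). \(k : Nat). elimNat (\(ε : Nat). Nat) u (\(μ : Nat). \(η : Nat). succ η) k) (succ zero) (succ (succ (succ (succ zero)))))). succ ψ) (elimNat (\(y : Nat). Nat) (succ zero) (\(ω : Nat). \(m : (\(θ : Type0). \(i : Nat). θ) Nat ((\(c : Nat). \(t : Nat). elimNat (\(a : Nat). Nat) c (\(q : Nat). \(r : Nat). succ r) t) (succ zero) (succ (succ (succ (succ zero)))))). succ m) zero)
  ~> succ (elimNat (\(ψ : Nat). Nat) (succ zero) (\(g : Nat). \(s : (\(u : Type0). \(k : Nat). u) Nat ((\(ε : Nat). \(μ : Nat). elimNat (\(η : Nat). Nat) ε (\(y : Nat). \(ω : Nat). succ ω) μ) (succ zero) (succ (succ (succ (succ zero)))))). succ s) zero)
  ~> succ (succ zero)
the term's type:
  Nat


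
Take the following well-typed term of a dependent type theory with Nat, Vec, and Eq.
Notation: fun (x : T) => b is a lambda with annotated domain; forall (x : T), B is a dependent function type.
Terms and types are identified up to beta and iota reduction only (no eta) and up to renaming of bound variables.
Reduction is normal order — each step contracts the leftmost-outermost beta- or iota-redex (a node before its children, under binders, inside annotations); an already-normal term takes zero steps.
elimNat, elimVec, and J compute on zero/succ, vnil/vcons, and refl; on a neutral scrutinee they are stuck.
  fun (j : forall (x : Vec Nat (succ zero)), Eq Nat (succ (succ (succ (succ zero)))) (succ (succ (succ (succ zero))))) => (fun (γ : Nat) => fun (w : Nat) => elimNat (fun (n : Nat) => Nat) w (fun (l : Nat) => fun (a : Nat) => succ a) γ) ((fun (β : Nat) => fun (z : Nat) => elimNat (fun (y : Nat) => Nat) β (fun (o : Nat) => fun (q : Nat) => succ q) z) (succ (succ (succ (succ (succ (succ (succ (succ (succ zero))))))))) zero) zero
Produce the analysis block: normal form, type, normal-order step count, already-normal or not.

resulting normal form:
  fun (j : forall (x : Vec Nat (succ zero)), Eq Nat (succ (succ (succ (succ zero)))) (succ (succ (succ (succ zero))))) => succ (succ (succ (succ (succ (succ (succ (succ (succ zero))))))))
the term's type:
  forall (j : forall (x : Vec Nat (succ zero)), Eq Nat (succ (succ (succ (succ zero)))) (succ (succ (succ (succ zero))))), Nat
normal-order step count: 33
term was already normal: no
first contracted redex: a beta-redex


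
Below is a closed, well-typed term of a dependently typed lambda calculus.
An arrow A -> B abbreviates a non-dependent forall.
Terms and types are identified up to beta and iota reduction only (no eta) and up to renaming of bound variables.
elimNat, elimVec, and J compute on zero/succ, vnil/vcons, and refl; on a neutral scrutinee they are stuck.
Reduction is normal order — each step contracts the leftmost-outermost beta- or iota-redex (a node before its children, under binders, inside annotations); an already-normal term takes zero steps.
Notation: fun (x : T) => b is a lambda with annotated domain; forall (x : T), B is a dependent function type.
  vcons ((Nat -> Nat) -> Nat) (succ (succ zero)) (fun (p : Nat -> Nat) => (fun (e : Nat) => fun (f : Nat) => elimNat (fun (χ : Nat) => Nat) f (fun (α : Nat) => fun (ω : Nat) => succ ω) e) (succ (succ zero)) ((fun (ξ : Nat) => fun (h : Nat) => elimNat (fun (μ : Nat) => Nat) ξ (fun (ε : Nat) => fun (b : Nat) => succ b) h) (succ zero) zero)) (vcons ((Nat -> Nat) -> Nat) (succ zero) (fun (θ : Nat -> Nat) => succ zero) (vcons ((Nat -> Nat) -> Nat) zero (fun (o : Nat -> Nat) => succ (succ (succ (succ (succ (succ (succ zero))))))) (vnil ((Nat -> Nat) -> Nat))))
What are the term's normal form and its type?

reduced normal form:
  vcons ((Nat -> Nat) -> Nat) (succ (succ zero)) (fun (p : Nat -> Nat) => succ (succ (succ zero))) (vcons ((Nat -> Nat) -> Nat) (succ zero) (fun (e : Nat -> Nat) => succ zero) (vcons ((Nat -> Nat) -> Nat) zero (fun (f : Nat -> Nat) => succ (succ (succ (succ (succ (succ (succ zero))))))) (vnil ((Nat -> Nat) -> Nat))))
inferred type:
  Vec ((Nat -> Nat) -> Nat) (succ (succ (succ zero)))
observation: the term reaches its normal form after 12 normal-order steps.


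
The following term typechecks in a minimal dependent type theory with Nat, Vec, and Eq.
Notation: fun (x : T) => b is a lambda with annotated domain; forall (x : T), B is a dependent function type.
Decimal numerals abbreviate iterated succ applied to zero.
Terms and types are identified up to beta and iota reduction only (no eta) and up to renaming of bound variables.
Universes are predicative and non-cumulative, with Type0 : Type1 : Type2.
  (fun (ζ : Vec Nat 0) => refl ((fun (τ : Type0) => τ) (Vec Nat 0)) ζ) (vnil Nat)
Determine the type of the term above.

the term's type:
  Eq (Vec Nat 0) (vnil Nat) (vnil Nat)


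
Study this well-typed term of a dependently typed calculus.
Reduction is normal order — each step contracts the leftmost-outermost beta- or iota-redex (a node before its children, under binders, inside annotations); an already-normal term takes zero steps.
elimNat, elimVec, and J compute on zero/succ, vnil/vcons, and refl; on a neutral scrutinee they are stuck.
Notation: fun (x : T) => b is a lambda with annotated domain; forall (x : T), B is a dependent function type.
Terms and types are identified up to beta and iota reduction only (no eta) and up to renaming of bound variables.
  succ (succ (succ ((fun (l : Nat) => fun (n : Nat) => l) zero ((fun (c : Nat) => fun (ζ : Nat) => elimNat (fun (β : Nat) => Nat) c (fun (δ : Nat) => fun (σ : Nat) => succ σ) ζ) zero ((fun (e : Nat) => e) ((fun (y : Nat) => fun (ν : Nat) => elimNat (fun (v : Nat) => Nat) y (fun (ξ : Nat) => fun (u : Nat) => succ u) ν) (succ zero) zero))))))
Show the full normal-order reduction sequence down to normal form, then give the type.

normal-order reduction:
  succ (succ (succ ((fun (l : Nat) => fun (n : Nat) => l) zero ((fun (c : Nat) => fun (ζ : Nat) => elimNat (fun (β : Nat) => Nat) c (fun (δ : Nat) => fun (σ : Nat) => succ σ) ζ) zero ((fun (e : Nat) => e) ((fun (y : Nat) => fun (ν : Nat) => elimNat (fun (v : Nat) => Nat) y (fun (ξ : Nat) => fun (u : Nat) => succ u) ν) (succ zero) zero))))))
  ~> succ (succ (succ ((fun (l : Nat) => zero) ((fun (n : Nat) => fun (c : Nat) => elimNat (fun (ζ : Nat) => Nat) n (fun (β : Nat) => fun (δ : Nat) => succ δ) c) zero ((fun (σ : Nat) => σ) ((fun (e : Nat) => fun (y : Nat) => elimNat (fun (ν : Nat) => Nat) e (fun (v : Nat) => fun (ξ : Nat) => succ ξ) y) (succ zero) zero))))))
  ~> succ (succ (succ zero))
inferred type:
  Nat


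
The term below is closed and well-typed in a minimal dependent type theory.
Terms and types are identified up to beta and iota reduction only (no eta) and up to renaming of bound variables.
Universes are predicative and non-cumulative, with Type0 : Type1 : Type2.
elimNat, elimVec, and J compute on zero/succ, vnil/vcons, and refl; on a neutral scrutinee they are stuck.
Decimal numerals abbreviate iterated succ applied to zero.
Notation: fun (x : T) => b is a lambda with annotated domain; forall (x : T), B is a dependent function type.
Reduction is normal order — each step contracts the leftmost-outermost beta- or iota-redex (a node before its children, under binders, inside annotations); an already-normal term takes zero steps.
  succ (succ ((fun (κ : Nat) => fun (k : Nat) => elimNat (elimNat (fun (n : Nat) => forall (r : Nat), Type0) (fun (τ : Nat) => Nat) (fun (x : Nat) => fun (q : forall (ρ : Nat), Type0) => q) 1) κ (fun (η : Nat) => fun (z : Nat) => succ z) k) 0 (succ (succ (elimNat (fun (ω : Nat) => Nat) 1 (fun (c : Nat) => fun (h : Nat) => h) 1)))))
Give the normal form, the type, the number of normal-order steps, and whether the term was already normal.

resulting normal form:
  5
inferred type:
  Nat
reduction steps (normal order): 20
term was already normal: no
first redex: a beta-redex


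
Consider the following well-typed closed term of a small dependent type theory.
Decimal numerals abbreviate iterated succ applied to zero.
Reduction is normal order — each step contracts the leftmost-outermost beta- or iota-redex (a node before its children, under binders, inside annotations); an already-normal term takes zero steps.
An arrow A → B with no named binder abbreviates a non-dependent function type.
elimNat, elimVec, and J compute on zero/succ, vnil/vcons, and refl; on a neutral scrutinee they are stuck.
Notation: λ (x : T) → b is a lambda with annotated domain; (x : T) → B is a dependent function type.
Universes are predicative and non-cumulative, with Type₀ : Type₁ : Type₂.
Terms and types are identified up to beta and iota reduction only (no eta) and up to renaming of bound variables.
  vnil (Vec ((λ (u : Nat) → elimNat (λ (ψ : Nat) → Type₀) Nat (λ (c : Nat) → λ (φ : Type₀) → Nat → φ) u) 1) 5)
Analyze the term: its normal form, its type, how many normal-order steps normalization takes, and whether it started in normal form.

resulting normal form:
  vnil (Vec (Nat → Nat) 5)
the term's type:
  Vec (Vec (Nat → Nat) 5) 0
normal-order step count: 5
already normal: no
first contracted redex: a beta-redex


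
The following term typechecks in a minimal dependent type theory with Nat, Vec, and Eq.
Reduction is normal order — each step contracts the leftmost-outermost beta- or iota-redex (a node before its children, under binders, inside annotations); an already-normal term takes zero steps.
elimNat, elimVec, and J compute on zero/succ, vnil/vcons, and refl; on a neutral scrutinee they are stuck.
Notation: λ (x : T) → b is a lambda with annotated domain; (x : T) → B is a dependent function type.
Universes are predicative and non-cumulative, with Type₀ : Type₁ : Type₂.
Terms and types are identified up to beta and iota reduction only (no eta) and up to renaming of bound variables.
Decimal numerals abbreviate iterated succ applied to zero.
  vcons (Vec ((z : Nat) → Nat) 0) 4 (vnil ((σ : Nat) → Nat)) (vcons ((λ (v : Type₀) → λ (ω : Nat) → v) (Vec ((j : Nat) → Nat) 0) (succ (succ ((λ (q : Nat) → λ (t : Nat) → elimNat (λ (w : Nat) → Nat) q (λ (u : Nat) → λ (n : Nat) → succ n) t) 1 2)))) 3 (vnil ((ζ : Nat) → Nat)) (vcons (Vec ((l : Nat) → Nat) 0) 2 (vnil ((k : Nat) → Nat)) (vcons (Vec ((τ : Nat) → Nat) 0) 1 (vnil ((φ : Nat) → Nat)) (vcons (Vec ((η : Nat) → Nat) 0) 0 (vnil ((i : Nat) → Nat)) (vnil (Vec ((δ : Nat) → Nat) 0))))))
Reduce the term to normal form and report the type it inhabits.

resulting normal form:
  vcons (Vec ((z : Nat) → Nat) 0) 4 (vnil ((σ : Nat) → Nat)) (vcons (Vec ((v : Nat) → Nat) 0) 3 (vnil ((ω : Nat) → Nat)) (vcons (Vec ((j : Nat) → Nat) 0) 2 (vnil ((q : Nat) → Nat)) (vcons (Vec ((t : Nat) → Nat) 0) 1 (vnil ((w : Nat) → Nat)) (vcons (Vec ((u : Nat) → Nat) 0) 0 (vnil ((n : Nat) → Nat)) (vnil (Vec ((ζ : Nat) → Nat) 0))))))
the term's type:
  Vec (Vec ((z : Nat) → Nat) 0) 5


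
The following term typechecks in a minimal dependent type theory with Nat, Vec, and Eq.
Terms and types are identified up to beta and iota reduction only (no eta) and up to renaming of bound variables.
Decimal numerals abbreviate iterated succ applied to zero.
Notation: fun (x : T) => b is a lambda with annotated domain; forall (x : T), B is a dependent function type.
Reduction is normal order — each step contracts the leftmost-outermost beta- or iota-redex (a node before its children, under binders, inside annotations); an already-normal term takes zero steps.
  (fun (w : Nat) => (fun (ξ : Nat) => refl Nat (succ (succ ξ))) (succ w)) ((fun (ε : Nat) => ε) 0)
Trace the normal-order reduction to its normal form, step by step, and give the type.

reduction (normal order):
  (fun (w : Nat) => (fun (ξ : Nat) => refl Nat (succ (succ ξ))) (succ w)) ((fun (ε : Nat) => ε) 0)
  ~> (fun (w : Nat) => refl Nat (succ (succ w))) (succ ((fun (ξ : Nat) => ξ) 0))
  ~> refl Nat (succ (succ (succ ((fun (w : Nat) => w) 0))))
  ~> refl Nat 3
inferred type:
  Eq Nat 3 3


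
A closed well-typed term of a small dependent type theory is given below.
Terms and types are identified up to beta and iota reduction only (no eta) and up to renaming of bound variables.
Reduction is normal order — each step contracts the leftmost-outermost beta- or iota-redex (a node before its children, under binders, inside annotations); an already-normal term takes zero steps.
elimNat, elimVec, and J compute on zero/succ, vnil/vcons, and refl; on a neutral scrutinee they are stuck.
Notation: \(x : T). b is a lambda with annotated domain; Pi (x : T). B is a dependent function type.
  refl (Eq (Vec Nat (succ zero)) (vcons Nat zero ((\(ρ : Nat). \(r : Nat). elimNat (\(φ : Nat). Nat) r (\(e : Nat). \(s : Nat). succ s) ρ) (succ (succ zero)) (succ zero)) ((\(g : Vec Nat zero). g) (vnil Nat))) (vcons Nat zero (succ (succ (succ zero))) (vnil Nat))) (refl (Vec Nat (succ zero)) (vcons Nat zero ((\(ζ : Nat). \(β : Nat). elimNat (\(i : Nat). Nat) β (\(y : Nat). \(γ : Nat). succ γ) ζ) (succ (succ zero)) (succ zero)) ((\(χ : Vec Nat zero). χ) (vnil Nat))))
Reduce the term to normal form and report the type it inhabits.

normal form:
  refl (Eq (Vec Nat (succ zero)) (vcons Nat zero (succ (succ (succ zero))) (vnil Nat)) (vcons Nat zero (succ (succ (succ zero))) (vnil Nat))) (refl (Vec Nat (succ zero)) (vcons Nat zero (succ (succ (succ zero))) (vnil Nat)))
the term's type:
  Eq (Eq (Vec Nat (succ zero)) (vcons Nat zero (succ (succ (succ zero))) (vnil Nat)) (vcons Nat zero (succ (succ (succ zero))) (vnil Nat))) (refl (Vec Nat (succ zero)) (vcons Nat zero (succ (succ (succ zero))) (vnil Nat))) (refl (Vec Nat (succ zero)) (vcons Nat zero (succ (succ (succ zero))) (vnil Nat)))
observation: normalization takes exactly 20 steps under the normal-order strategy.


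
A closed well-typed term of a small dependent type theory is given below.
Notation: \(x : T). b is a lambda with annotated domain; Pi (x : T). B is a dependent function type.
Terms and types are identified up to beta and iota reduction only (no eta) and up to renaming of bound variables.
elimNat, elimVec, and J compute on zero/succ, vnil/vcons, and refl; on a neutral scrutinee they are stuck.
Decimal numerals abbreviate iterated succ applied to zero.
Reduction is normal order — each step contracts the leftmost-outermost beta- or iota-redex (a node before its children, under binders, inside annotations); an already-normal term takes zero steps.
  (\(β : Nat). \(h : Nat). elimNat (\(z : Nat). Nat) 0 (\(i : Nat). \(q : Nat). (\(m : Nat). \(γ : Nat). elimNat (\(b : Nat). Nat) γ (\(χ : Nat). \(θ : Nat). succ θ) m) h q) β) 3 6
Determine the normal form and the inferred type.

reduced normal form:
  18
the term's type:
  Nat


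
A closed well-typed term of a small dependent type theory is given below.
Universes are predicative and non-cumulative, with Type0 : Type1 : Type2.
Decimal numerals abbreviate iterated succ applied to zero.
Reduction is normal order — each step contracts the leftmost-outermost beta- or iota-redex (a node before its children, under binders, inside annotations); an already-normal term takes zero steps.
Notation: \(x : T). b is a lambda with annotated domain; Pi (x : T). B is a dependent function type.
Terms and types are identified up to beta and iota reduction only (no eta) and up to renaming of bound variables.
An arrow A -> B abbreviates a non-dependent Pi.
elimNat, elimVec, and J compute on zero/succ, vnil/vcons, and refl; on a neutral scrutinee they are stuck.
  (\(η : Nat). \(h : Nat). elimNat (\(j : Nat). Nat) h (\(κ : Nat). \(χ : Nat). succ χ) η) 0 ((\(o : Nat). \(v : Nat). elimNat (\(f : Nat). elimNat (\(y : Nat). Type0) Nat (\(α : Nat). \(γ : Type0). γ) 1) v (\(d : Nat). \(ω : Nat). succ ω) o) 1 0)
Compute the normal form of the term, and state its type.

resulting normal form:
  1
type:
  Nat


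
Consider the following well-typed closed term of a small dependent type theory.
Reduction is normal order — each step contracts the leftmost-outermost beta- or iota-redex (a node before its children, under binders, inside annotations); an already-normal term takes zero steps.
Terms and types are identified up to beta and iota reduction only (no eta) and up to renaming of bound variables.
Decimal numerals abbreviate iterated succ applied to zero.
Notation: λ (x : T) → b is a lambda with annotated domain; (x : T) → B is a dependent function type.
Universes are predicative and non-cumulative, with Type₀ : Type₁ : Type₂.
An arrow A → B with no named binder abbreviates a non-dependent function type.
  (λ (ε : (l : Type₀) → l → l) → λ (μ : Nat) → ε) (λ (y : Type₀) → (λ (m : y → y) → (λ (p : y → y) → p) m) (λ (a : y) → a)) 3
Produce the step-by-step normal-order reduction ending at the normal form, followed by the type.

normal-order reduction:
  (λ (ε : (l : Type₀) → l → l) → λ (μ : Nat) → ε) (λ (y : Type₀) → (λ (m : y → y) → (λ (p : y → y) → p) m) (λ (a : y) → a)) 3
  ~> (λ (ε : Nat) → λ (l : Type₀) → (λ (μ : l → l) → (λ (y : l → l) → y) μ) (λ (m : l) → m)) 3
  ~> λ (ε : Type₀) → (λ (l : ε → ε) → (λ (μ : ε → ε) → μ) l) (λ (y : ε) → y)
  ~> λ (ε : Type₀) → (λ (l : ε → ε) → l) (λ (μ : ε) → μ)
  ~> λ (ε : Type₀) → λ (l : ε) → l
inferred type:
  (ε : Type₀) → ε → ε
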